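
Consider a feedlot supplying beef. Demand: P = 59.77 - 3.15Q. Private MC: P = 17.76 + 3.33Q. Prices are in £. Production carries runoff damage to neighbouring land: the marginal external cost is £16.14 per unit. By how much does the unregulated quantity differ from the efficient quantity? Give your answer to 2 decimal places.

Market equilibrium (private): 17.76 + 3.33Q = 59.77 - 3.15Q → Q_m = 6.4830.
Social marginal cost = private MC + MEC = 33.90 + 3.33Q.
Set SMC = demand: 33.90 + 3.33Q = 59.77 - 3.15Q → Q* = 3.9923.
Gap = |6.4830 − 3.9923| = 2.4907.

2.49 units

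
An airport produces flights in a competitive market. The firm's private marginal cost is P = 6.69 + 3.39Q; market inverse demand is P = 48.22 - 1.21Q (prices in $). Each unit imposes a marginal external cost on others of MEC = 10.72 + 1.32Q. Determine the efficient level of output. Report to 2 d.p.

Social marginal cost = private MC + MEC = 17.41 + 4.71Q.
Set SMC = demand: 17.41 + 4.71Q = 48.22 - 1.21Q → Q* = 5.2044.

Q* = 5.20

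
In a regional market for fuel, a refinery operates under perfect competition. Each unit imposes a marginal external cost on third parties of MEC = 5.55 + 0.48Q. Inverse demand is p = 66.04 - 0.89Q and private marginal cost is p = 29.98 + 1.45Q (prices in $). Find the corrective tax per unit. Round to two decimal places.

tax = $10.74 per unit

Social marginal cost = private MC + MEC = 35.53 + 1.93Q.
Set SMC = demand: 35.53 + 1.93Q = 66.04 - 0.89Q → Q* = 10.8191.
The Pigouvian tax equals MEC at Q*: 5.55 + 0.48×10.8191 = 10.7432.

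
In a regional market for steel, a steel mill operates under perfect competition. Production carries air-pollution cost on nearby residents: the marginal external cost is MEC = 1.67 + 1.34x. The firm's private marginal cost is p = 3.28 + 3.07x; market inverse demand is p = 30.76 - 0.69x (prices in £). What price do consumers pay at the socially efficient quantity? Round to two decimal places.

P = £27.27

Social marginal cost = private MC + MEC = 4.95 + 4.41x.
Set SMC = demand: 4.95 + 4.41x = 30.76 - 0.69x → x* = 5.0608.
Consumer price on the demand curve at x*: 30.76 − 0.69×5.0608 = 27.2680.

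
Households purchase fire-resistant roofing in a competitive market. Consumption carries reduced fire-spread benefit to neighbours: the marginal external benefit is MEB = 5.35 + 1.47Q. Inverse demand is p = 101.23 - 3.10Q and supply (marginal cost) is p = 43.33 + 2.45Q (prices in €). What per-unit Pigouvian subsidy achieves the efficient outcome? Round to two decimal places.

Social marginal benefit = demand + MEB = 106.58 - 1.63Q.
Set SMB = MC: 106.58 - 1.63Q = 43.33 + 2.45Q → Q* = 15.5025.
The Pigouvian subsidy equals MEB at Q*: 5.35 + 1.47×15.5025 = 28.1387.

subsidy = €28.14 per unit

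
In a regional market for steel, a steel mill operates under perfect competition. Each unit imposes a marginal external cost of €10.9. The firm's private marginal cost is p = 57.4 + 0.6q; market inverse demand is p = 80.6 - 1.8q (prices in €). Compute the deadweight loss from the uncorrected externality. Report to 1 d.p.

DWL = €24.8

Market equilibrium (private): 57.4 + 0.6q = 80.6 - 1.8q → q_m = 9.6667.
Social marginal cost = private MC + MEC = 68.3 + 0.6q.
Set SMC = demand: 68.3 + 0.6q = 80.6 - 1.8q → q* = 5.1250.
Between q* and q_m the wedge SMC − demand runs linearly from 0 to MEC(q_m), so the loss is a triangle.
DWL = ½ × 4.5417 × 10.9000 = 24.7523.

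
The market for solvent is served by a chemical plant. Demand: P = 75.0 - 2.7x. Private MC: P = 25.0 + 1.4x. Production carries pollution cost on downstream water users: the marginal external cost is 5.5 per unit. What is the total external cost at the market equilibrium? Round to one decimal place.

Market equilibrium (private): 25.0 + 1.4x = 75.0 - 2.7x → x_m = 12.1951.
Total external cost = MEC × x_m = 5.5 × 12.1951 = 67.0731.

67.1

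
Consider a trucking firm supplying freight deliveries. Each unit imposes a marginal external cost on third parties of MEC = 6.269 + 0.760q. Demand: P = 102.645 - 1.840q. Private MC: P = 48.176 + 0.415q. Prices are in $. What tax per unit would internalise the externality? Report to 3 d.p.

tax = $18.419 per unit

Social marginal cost = private MC + MEC = 54.445 + 1.175q.
Set SMC = demand: 54.445 + 1.175q = 102.645 - 1.840q → q* = 15.9867.
The Pigouvian tax equals MEC at q*: 6.269 + 0.760×15.9867 = 18.4189.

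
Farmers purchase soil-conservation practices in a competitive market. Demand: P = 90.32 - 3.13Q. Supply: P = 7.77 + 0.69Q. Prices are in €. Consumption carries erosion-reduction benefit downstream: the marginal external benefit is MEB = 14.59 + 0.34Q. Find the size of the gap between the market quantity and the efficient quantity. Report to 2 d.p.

Market equilibrium (private): 7.77 + 0.69Q = 90.32 - 3.13Q → Q_m = 21.6099.
Social marginal benefit = demand + MEB = 104.91 - 2.79Q.
Set SMB = MC: 104.91 - 2.79Q = 7.77 + 0.69Q → Q* = 27.9138.
Gap = |21.6099 − 27.9138| = 6.3039.

6.30 units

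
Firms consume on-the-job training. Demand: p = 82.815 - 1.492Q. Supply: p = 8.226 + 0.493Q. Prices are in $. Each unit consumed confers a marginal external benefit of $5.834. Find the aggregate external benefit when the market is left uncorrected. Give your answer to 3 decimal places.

Market equilibrium (private): 8.226 + 0.493Q = 82.815 - 1.492Q → Q_m = 37.5763.
Total external benefit = MEB × Q_m = 5.834 × 37.5763 = 219.2201.

$219.220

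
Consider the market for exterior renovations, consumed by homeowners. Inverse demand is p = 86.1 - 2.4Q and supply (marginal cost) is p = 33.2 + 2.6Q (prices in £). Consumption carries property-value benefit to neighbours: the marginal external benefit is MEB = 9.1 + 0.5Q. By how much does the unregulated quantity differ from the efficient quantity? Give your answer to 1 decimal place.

3.2 units

Market equilibrium (private): 33.2 + 2.6Q = 86.1 - 2.4Q → Q_m = 10.5800.
Social marginal benefit = demand + MEB = 95.2 - 1.9Q.
Set SMB = MC: 95.2 - 1.9Q = 33.2 + 2.6Q → Q* = 13.7778.
Gap = |10.5800 − 13.7778| = 3.1978.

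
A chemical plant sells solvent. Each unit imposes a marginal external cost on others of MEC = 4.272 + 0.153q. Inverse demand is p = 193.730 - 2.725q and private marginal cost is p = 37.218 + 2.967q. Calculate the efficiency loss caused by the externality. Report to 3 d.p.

DWL = 6.150

Market equilibrium (private): 37.218 + 2.967q = 193.730 - 2.725q → q_m = 27.4968.
Social marginal cost = private MC + MEC = 41.490 + 3.120q.
Set SMC = demand: 41.490 + 3.120q = 193.730 - 2.725q → q* = 26.0462.
The loss is the area between SMC and demand from q* to q_m; with linear curves that's a triangle of height MEC(q_m).
DWL = ½ × 1.4506 × 8.4790 = 6.1498.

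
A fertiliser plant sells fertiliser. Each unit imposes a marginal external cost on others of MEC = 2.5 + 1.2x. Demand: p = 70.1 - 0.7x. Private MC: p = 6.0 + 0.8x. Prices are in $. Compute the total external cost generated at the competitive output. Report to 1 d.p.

$1202.5

Market equilibrium (private): 6.0 + 0.8x = 70.1 - 0.7x → x_m = 42.7333.
Total external cost = ∫₀^{x_m} (2.5 + 1.2x) dx = 2.5×42.7333 + ½×1.2×42.7333² = 1202.5142.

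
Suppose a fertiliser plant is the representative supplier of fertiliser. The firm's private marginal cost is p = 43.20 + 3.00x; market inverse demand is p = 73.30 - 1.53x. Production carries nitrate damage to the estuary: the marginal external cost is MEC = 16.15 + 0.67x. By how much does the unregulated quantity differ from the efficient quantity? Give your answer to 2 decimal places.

3.96 units

Market equilibrium (private): 43.20 + 3.00x = 73.30 - 1.53x → x_m = 6.6446.
Social marginal cost = private MC + MEC = 59.35 + 3.67x.
Set SMC = demand: 59.35 + 3.67x = 73.30 - 1.53x → x* = 2.6827.
Gap = |6.6446 − 2.6827| = 3.9619.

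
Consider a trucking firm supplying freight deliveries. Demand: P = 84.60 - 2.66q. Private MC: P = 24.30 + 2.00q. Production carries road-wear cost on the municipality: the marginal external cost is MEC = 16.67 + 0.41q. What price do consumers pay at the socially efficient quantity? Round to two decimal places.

P = 61.71

Social marginal cost = private MC + MEC = 40.97 + 2.41q.
Set SMC = demand: 40.97 + 2.41q = 84.60 - 2.66q → q* = 8.6055.
Consumer price on the demand curve at q*: 84.60 − 2.66×8.6055 = 61.7094.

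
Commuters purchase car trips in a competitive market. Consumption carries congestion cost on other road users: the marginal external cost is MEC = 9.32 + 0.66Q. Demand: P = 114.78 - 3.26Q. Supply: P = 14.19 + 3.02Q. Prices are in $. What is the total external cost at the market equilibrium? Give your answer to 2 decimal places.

Market equilibrium (private): 14.19 + 3.02Q = 114.78 - 3.26Q → Q_m = 16.0175.
Total external cost = ∫₀^{Q_m} (9.32 + 0.66Q) dQ = 9.32×16.0175 + ½×0.66×16.0175² = 233.9480.

$233.95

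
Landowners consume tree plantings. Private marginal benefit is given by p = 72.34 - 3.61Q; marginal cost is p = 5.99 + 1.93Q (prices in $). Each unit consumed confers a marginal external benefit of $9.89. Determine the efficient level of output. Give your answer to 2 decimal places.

Q* = 13.76

Social marginal benefit = demand + MEB = 82.23 - 3.61Q.
Set SMB = MC: 82.23 - 3.61Q = 5.99 + 1.93Q → Q* = 13.7617.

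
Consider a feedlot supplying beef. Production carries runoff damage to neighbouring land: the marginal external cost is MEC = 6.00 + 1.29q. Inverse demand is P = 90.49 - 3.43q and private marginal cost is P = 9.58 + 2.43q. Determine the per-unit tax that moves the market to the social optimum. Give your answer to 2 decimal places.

Social marginal cost = private MC + MEC = 15.58 + 3.72q.
Set SMC = demand: 15.58 + 3.72q = 90.49 - 3.43q → q* = 10.4769.
The Pigouvian tax equals MEC at q*: 6.00 + 1.29×10.4769 = 19.5152.

tax = 19.52 per unit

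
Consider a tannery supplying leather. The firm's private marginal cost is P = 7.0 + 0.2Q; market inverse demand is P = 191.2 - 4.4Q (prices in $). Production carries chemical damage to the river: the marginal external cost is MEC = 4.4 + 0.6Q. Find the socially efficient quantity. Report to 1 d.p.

Q* = 34.6

Social marginal cost = private MC + MEC = 11.4 + 0.8Q.
Set SMC = demand: 11.4 + 0.8Q = 191.2 - 4.4Q → Q* = 34.5769.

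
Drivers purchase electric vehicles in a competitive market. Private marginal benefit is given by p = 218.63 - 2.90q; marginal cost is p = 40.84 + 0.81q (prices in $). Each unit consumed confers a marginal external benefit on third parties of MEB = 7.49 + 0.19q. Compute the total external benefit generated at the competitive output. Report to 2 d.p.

Market equilibrium (private): 40.84 + 0.81q = 218.63 - 2.90q → q_m = 47.9218.
Total external benefit = ∫₀^{q_m} (7.49 + 0.19q) dq = 7.49×47.9218 + ½×0.19×47.9218² = 577.1017.

$577.10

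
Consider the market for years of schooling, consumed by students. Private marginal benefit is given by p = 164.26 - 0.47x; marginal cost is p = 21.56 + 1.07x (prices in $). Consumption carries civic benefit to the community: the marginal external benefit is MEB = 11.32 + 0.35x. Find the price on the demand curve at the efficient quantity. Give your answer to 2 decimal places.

Social marginal benefit = demand + MEB = 175.58 - 0.12x.
Set SMB = MC: 175.58 - 0.12x = 21.56 + 1.07x → x* = 129.4286.
Consumer price on the demand curve at x*: 164.26 − 0.47×129.4286 = 103.4286.

P = $103.43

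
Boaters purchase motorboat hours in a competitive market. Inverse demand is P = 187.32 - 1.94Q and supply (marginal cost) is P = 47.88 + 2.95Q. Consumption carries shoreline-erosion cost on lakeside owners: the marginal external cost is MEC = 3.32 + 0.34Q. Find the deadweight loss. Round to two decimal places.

DWL = 16.19

Market equilibrium (private): 47.88 + 2.95Q = 187.32 - 1.94Q → Q_m = 28.5153.
Social marginal benefit = demand − MEC = 184.00 - 2.28Q.
Set SMB = MC: 184.00 - 2.28Q = 47.88 + 2.95Q → Q* = 26.0268.
Height of the DWL triangle at Q_m is MC(Q_m) − SMB(Q_m) = MEC(Q_m) = 13.0152.
DWL = ½ × 2.4885 × 13.0152 = 16.1942.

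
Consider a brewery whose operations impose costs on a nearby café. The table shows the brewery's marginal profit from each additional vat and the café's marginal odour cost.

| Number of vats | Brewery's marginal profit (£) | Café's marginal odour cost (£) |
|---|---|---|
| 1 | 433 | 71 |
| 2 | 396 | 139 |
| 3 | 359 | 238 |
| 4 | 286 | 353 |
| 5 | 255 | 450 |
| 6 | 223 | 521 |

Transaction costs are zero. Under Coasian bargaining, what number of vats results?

3

Bargaining reaches the level where marginal profit last exceeds marginal odour cost.
That holds through level 3 (359 ≥ 238) but not at 4 (286 < 353).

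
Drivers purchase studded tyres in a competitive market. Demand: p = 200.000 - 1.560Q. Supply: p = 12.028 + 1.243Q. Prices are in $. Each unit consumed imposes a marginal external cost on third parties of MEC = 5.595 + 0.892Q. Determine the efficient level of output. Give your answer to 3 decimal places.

Q* = 49.358

Social marginal benefit = demand − MEC = 194.405 - 2.452Q.
Set SMB = MC: 194.405 - 2.452Q = 12.028 + 1.243Q → Q* = 49.3578.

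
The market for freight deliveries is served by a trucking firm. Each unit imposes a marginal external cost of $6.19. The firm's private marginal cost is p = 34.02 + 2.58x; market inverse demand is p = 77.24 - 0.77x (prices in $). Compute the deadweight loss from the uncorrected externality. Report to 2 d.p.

Market equilibrium (private): 34.02 + 2.58x = 77.24 - 0.77x → x_m = 12.9015.
Social marginal cost = private MC + MEC = 40.21 + 2.58x.
Set SMC = demand: 40.21 + 2.58x = 77.24 - 0.77x → x* = 11.0537.
Height of the DWL triangle at x_m is SMC(x_m) − demand(x_m) = MEC(x_m) = 6.1900.
DWL = ½ × 1.8478 × 6.1900 = 5.7189.

DWL = $5.72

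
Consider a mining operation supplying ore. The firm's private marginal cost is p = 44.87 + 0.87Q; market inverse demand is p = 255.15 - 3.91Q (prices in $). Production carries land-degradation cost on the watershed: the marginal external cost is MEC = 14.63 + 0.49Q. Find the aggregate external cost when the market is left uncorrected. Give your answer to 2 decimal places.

Market equilibrium (private): 44.87 + 0.87Q = 255.15 - 3.91Q → Q_m = 43.9916.
Total external cost = ∫₀^{Q_m} (14.63 + 0.49Q) dQ = 14.63×43.9916 + ½×0.49×43.9916² = 1117.7360.

$1117.74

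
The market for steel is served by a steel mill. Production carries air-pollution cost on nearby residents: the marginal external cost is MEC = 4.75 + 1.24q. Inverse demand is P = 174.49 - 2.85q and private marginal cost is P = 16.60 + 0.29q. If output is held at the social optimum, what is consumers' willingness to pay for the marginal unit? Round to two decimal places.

Social marginal cost = private MC + MEC = 21.35 + 1.53q.
Set SMC = demand: 21.35 + 1.53q = 174.49 - 2.85q → q* = 34.9635.
Consumer price on the demand curve at q*: 174.49 − 2.85×34.9635 = 74.8440.

P = 74.84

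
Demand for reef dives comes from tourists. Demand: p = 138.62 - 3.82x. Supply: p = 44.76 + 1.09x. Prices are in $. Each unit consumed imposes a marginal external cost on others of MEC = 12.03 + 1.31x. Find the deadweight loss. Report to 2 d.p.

Market equilibrium (private): 44.76 + 1.09x = 138.62 - 3.82x → x_m = 19.1161.
Social marginal benefit = demand − MEC = 126.59 - 5.13x.
Set SMB = MC: 126.59 - 5.13x = 44.76 + 1.09x → x* = 13.1559.
Between x* and x_m the wedge MC − SMB runs linearly from 0 to MEC(x_m), so the loss is a triangle.
DWL = ½ × 5.9602 × 37.0721 = 110.4786.

DWL = $110.48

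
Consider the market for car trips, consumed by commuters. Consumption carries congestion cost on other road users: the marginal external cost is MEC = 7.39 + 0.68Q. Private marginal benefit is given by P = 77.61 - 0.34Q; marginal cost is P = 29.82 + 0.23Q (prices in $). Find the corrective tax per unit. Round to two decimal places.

Social marginal benefit = demand − MEC = 70.22 - 1.02Q.
Set SMB = MC: 70.22 - 1.02Q = 29.82 + 0.23Q → Q* = 32.3200.
The Pigouvian tax equals MEC at Q*: 7.39 + 0.68×32.3200 = 29.3676.

tax = $29.37 per unit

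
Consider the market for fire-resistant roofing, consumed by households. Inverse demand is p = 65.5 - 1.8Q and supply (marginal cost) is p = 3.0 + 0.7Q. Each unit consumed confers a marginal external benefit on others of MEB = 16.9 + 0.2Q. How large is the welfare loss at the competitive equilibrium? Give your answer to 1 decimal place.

DWL = 104.3

Market equilibrium (private): 3.0 + 0.7Q = 65.5 - 1.8Q → Q_m = 25.0000.
Social marginal benefit = demand + MEB = 82.4 - 1.6Q.
Set SMB = MC: 82.4 - 1.6Q = 3.0 + 0.7Q → Q* = 34.5217.
Height of the DWL triangle at Q_m is SMB(Q_m) − MC(Q_m) = MEB(Q_m) = 21.9000.
DWL = ½ × 9.5217 × 21.9000 = 104.2626.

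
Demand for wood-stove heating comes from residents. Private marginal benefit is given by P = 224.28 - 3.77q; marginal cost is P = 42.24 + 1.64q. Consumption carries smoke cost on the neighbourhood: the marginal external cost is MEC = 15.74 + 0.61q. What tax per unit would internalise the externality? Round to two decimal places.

Social marginal benefit = demand − MEC = 208.54 - 4.38q.
Set SMB = MC: 208.54 - 4.38q = 42.24 + 1.64q → q* = 27.6246.
The Pigouvian tax equals MEC at q*: 15.74 + 0.61×27.6246 = 32.5910.

tax = 32.59 per unit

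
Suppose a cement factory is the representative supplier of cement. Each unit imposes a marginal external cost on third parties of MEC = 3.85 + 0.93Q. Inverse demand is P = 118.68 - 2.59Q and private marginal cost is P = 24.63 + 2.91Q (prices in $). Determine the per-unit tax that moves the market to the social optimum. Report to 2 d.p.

Social marginal cost = private MC + MEC = 28.48 + 3.84Q.
Set SMC = demand: 28.48 + 3.84Q = 118.68 - 2.59Q → Q* = 14.0280.
The Pigouvian tax equals MEC at Q*: 3.85 + 0.93×14.0280 = 16.8960.

tax = $16.90 per unit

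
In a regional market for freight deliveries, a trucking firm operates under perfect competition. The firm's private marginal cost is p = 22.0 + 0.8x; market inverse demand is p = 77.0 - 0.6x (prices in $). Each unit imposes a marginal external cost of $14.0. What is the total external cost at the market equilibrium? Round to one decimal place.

$550.0

Market equilibrium (private): 22.0 + 0.8x = 77.0 - 0.6x → x_m = 39.2857.
Total external cost = MEC × x_m = 14.0 × 39.2857 = 549.9998.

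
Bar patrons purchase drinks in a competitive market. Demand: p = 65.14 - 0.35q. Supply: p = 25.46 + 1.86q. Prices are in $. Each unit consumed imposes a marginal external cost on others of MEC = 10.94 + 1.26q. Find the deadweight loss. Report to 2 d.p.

DWL = $162.32

Market equilibrium (private): 25.46 + 1.86q = 65.14 - 0.35q → q_m = 17.9548.
Social marginal benefit = demand − MEC = 54.20 - 1.61q.
Set SMB = MC: 54.20 - 1.61q = 25.46 + 1.86q → q* = 8.2824.
Height of the DWL triangle at q_m is MC(q_m) − SMB(q_m) = MEC(q_m) = 33.5630.
DWL = ½ × 9.6724 × 33.5630 = 162.3174.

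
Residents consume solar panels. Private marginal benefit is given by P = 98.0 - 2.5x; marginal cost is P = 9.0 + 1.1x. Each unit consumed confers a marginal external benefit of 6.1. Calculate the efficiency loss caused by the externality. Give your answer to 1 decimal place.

DWL = 5.2

Market equilibrium (private): 9.0 + 1.1x = 98.0 - 2.5x → x_m = 24.7222.
Social marginal benefit = demand + MEB = 104.1 - 2.5x.
Set SMB = MC: 104.1 - 2.5x = 9.0 + 1.1x → x* = 26.4167.
Height of the DWL triangle at x_m is SMB(x_m) − MC(x_m) = MEB(x_m) = 6.1000.
DWL = ½ × 1.6945 × 6.1000 = 5.1682.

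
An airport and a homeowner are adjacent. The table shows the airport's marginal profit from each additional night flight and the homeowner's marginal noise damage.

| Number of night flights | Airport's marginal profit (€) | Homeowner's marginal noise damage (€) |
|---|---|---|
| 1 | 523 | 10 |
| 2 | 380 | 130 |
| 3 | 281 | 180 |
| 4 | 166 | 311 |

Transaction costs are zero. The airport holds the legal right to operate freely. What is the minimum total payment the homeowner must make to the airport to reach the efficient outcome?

€166

Left alone the airport would choose level 4 (marginal profit stays positive).
Efficient level: k* = 3 (marginal profit ≥ marginal noise damage through 3).
The homeowner must at least cover the airport's forgone profit from cutting 4→3: 166 = 166.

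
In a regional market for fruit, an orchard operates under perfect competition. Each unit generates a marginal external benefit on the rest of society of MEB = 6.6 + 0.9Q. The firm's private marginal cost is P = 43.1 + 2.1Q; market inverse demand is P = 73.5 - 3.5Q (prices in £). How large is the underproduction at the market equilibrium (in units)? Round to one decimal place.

2.4 units

Market equilibrium (private): 43.1 + 2.1Q = 73.5 - 3.5Q → Q_m = 5.4286.
Social marginal cost = private MC − MEB = 36.5 + 1.2Q.
Set SMC = demand: 36.5 + 1.2Q = 73.5 - 3.5Q → Q* = 7.8723.
Gap = |5.4286 − 7.8723| = 2.4437.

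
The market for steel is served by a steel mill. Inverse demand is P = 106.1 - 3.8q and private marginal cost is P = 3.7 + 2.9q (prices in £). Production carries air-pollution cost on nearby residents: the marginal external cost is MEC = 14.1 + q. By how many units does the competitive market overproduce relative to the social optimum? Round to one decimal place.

Market equilibrium (private): 3.7 + 2.9q = 106.1 - 3.8q → q_m = 15.2836.
Social marginal cost = private MC + MEC = 17.8 + 3.9q.
Set SMC = demand: 17.8 + 3.9q = 106.1 - 3.8q → q* = 11.4675.
Gap = |15.2836 − 11.4675| = 3.8161.

3.8 units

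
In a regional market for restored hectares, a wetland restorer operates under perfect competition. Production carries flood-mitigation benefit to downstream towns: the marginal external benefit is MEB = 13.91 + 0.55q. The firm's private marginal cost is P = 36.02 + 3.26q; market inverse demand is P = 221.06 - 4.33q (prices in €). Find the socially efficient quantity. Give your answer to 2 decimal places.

q* = 28.26

Social marginal cost = private MC − MEB = 22.11 + 2.71q.
Set SMC = demand: 22.11 + 2.71q = 221.06 - 4.33q → q* = 28.2599.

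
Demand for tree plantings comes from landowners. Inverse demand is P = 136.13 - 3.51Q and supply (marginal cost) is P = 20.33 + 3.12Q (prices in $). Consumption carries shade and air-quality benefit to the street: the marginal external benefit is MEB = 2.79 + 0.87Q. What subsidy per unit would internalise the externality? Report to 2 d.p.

Social marginal benefit = demand + MEB = 138.92 - 2.64Q.
Set SMB = MC: 138.92 - 2.64Q = 20.33 + 3.12Q → Q* = 20.5885.
The Pigouvian subsidy equals MEB at Q*: 2.79 + 0.87×20.5885 = 20.7020.

subsidy = $20.70 per unit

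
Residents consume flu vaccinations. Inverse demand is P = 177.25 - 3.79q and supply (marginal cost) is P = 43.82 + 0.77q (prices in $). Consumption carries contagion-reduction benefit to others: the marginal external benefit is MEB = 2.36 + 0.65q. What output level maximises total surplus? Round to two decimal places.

Social marginal benefit = demand + MEB = 179.61 - 3.14q.
Set SMB = MC: 179.61 - 3.14q = 43.82 + 0.77q → q* = 34.7289.

q* = 34.73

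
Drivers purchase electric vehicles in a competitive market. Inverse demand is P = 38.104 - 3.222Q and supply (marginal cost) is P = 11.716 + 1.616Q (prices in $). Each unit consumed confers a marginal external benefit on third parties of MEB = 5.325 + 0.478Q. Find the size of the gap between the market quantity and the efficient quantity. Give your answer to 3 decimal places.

Market equilibrium (private): 11.716 + 1.616Q = 38.104 - 3.222Q → Q_m = 5.4543.
Social marginal benefit = demand + MEB = 43.429 - 2.744Q.
Set SMB = MC: 43.429 - 2.744Q = 11.716 + 1.616Q → Q* = 7.2736.
Gap = |5.4543 − 7.2736| = 1.8193.

1.819 units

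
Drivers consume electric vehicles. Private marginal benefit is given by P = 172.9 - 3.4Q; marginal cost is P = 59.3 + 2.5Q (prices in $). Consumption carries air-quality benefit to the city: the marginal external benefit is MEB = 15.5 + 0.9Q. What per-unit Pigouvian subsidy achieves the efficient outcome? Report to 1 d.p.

subsidy = $38.7 per unit

Social marginal benefit = demand + MEB = 188.4 - 2.5Q.
Set SMB = MC: 188.4 - 2.5Q = 59.3 + 2.5Q → Q* = 25.8200.
The Pigouvian subsidy equals MEB at Q*: 15.5 + 0.9×25.8200 = 38.7380.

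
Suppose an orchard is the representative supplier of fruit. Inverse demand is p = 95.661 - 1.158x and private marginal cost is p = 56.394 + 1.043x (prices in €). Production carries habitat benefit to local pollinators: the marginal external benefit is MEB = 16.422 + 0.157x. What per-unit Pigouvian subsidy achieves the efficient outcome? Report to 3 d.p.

subsidy = €20.699 per unit

Social marginal cost = private MC − MEB = 39.972 + 0.886x.
Set SMC = demand: 39.972 + 0.886x = 95.661 - 1.158x → x* = 27.2451.
The Pigouvian subsidy equals MEB at x*: 16.422 + 0.157×27.2451 = 20.6995.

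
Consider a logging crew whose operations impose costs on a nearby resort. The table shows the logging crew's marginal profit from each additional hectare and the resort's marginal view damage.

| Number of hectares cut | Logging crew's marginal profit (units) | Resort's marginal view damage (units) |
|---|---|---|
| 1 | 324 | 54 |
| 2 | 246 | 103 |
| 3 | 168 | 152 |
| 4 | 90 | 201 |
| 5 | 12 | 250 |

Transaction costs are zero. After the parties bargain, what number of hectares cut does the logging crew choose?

3

Bargaining reaches the level where marginal profit last exceeds marginal view damage.
That holds through level 3 (168 ≥ 152) but not at 4 (90 < 201).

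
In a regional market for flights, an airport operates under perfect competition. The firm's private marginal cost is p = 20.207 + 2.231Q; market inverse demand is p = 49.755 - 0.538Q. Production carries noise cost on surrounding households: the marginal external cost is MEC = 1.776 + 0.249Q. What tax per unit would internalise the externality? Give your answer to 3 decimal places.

tax = 4.067 per unit

Social marginal cost = private MC + MEC = 21.983 + 2.480Q.
Set SMC = demand: 21.983 + 2.480Q = 49.755 - 0.538Q → Q* = 9.2021.
The Pigouvian tax equals MEC at Q*: 1.776 + 0.249×9.2021 = 4.0673.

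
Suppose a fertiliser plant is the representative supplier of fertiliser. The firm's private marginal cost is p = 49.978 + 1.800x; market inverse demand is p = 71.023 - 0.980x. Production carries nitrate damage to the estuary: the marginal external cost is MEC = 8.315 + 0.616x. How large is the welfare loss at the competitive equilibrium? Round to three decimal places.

Market equilibrium (private): 49.978 + 1.800x = 71.023 - 0.980x → x_m = 7.5701.
Social marginal cost = private MC + MEC = 58.293 + 2.416x.
Set SMC = demand: 58.293 + 2.416x = 71.023 - 0.980x → x* = 3.7485.
Height of the DWL triangle at x_m is SMC(x_m) − demand(x_m) = MEC(x_m) = 12.9782.
DWL = ½ × 3.8216 × 12.9782 = 24.7987.

DWL = 24.799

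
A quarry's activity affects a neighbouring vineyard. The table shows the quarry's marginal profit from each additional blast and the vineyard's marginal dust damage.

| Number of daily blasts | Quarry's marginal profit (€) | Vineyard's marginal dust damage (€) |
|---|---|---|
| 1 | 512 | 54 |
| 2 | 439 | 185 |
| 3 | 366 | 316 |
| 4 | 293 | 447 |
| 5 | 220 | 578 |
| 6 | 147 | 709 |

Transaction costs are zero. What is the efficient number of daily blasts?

3

Bargaining reaches the level where marginal profit last exceeds marginal dust damage.
That holds through level 3 (366 ≥ 316) but not at 4 (293 < 447).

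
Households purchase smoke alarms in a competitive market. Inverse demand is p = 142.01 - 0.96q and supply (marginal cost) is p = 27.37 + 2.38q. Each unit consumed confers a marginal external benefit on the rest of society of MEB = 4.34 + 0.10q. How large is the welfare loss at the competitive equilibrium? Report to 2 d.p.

DWL = 9.32

Market equilibrium (private): 27.37 + 2.38q = 142.01 - 0.96q → q_m = 34.3234.
Social marginal benefit = demand + MEB = 146.35 - 0.86q.
Set SMB = MC: 146.35 - 0.86q = 27.37 + 2.38q → q* = 36.7222.
Between q* and q_m the wedge SMB − MC runs linearly from 0 to MEB(q_m), so the loss is a triangle.
DWL = ½ × 2.3988 × 7.7723 = 9.3221.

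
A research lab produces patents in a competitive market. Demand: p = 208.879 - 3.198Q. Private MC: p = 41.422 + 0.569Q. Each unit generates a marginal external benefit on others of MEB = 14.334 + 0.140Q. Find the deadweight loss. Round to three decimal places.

DWL = 58.259

Market equilibrium (private): 41.422 + 0.569Q = 208.879 - 3.198Q → Q_m = 44.4537.
Social marginal cost = private MC − MEB = 27.088 + 0.429Q.
Set SMC = demand: 27.088 + 0.429Q = 208.879 - 3.198Q → Q* = 50.1216.
Height of the DWL triangle at Q_m is demand(Q_m) − SMC(Q_m) = MEB(Q_m) = 20.5575.
DWL = ½ × 5.6679 × 20.5575 = 58.2589.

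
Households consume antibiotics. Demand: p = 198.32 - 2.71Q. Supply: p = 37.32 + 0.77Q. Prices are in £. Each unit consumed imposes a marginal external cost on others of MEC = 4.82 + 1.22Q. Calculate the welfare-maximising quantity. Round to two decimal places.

Social marginal benefit = demand − MEC = 193.50 - 3.93Q.
Set SMB = MC: 193.50 - 3.93Q = 37.32 + 0.77Q → Q* = 33.2298.

Q* = 33.23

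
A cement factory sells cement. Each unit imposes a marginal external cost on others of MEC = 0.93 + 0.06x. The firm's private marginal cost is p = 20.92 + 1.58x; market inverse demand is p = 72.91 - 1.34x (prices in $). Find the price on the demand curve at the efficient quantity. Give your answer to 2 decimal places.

Social marginal cost = private MC + MEC = 21.85 + 1.64x.
Set SMC = demand: 21.85 + 1.64x = 72.91 - 1.34x → x* = 17.1342.
Consumer price on the demand curve at x*: 72.91 − 1.34×17.1342 = 49.9502.

P = $49.95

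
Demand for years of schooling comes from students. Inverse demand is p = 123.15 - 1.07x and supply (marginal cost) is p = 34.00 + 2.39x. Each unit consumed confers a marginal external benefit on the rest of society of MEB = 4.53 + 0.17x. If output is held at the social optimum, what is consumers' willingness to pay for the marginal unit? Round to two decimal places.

Social marginal benefit = demand + MEB = 127.68 - 0.90x.
Set SMB = MC: 127.68 - 0.90x = 34.00 + 2.39x → x* = 28.4742.
Consumer price on the demand curve at x*: 123.15 − 1.07×28.4742 = 92.6826.

P = 92.68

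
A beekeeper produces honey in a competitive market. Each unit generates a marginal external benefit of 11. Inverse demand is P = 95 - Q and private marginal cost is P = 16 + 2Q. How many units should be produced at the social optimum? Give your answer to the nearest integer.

Q* = 30

Social marginal cost = private MC − MEB = 5 + 2Q.
Set SMC = demand: 5 + 2Q = 95 - Q → Q* = 30.0000.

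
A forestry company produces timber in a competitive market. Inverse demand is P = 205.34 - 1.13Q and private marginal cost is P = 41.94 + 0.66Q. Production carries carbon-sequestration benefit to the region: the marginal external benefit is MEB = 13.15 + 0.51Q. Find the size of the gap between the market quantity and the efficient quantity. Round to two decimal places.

46.64 units

Market equilibrium (private): 41.94 + 0.66Q = 205.34 - 1.13Q → Q_m = 91.2849.
Social marginal cost = private MC − MEB = 28.79 + 0.15Q.
Set SMC = demand: 28.79 + 0.15Q = 205.34 - 1.13Q → Q* = 137.9297.
Gap = |91.2849 − 137.9297| = 46.6448.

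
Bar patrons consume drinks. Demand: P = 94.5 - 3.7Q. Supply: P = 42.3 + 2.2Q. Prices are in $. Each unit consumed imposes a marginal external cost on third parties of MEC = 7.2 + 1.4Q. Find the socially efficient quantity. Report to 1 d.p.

Q* = 6.2

Social marginal benefit = demand − MEC = 87.3 - 5.1Q.
Set SMB = MC: 87.3 - 5.1Q = 42.3 + 2.2Q → Q* = 6.1644.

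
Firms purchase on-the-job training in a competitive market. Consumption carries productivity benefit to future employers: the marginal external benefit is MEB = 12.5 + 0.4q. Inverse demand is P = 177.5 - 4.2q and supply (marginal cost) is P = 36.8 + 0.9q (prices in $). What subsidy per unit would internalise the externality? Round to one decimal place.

subsidy = $25.5 per unit

Social marginal benefit = demand + MEB = 190.0 - 3.8q.
Set SMB = MC: 190.0 - 3.8q = 36.8 + 0.9q → q* = 32.5957.
The Pigouvian subsidy equals MEB at q*: 12.5 + 0.4×32.5957 = 25.5383.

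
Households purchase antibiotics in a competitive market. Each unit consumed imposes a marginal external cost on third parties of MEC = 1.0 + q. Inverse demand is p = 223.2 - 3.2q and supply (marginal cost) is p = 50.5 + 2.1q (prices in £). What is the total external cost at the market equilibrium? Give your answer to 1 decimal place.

Market equilibrium (private): 50.5 + 2.1q = 223.2 - 3.2q → q_m = 32.5849.
Total external cost = ∫₀^{q_m} (1.0 + 1.0q) dq = 1.0×32.5849 + ½×1.0×32.5849² = 563.4728.

£563.5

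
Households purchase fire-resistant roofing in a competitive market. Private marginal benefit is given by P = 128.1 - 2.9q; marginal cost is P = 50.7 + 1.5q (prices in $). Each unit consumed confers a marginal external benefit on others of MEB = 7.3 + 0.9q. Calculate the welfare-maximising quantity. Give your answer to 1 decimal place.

Social marginal benefit = demand + MEB = 135.4 - 2.0q.
Set SMB = MC: 135.4 - 2.0q = 50.7 + 1.5q → q* = 24.2000.

q* = 24.2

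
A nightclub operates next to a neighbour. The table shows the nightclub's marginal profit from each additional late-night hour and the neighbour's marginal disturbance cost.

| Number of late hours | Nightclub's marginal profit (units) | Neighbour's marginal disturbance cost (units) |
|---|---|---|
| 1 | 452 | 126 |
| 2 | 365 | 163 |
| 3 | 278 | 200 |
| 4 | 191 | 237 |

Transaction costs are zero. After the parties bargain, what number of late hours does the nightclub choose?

Bargaining reaches the level where marginal profit last exceeds marginal disturbance cost.
That holds through level 3 (278 ≥ 200) but not at 4 (191 < 237).

3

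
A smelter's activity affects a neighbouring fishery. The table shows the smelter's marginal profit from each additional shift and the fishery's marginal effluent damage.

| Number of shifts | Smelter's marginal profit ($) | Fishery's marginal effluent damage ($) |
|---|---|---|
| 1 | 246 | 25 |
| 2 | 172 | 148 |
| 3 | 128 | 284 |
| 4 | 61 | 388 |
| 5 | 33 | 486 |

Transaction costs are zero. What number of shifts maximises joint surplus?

Bargaining reaches the level where marginal profit last exceeds marginal effluent damage.
That holds through level 2 (172 ≥ 148) but not at 3 (128 < 284).

2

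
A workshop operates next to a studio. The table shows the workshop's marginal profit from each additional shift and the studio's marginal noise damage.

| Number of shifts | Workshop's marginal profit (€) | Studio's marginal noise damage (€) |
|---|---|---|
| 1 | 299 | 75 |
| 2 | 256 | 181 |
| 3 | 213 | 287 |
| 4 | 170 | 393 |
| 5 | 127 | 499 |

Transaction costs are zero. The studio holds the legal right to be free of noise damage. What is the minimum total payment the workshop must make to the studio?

€256

Efficient level: marginal profit ≥ marginal noise damage through level 2, so k* = 2.
With the studio holding the right, the workshop must at least compensate total damage at k*: 75 + 181 = 256.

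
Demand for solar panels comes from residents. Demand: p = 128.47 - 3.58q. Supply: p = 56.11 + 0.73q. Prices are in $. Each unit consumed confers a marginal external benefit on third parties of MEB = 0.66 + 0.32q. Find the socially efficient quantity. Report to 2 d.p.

Social marginal benefit = demand + MEB = 129.13 - 3.26q.
Set SMB = MC: 129.13 - 3.26q = 56.11 + 0.73q → q* = 18.3008.

q* = 18.30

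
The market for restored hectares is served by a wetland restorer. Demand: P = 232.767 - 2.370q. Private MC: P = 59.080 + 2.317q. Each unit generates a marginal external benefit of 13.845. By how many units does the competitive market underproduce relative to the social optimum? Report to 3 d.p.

Market equilibrium (private): 59.080 + 2.317q = 232.767 - 2.370q → q_m = 37.0572.
Social marginal cost = private MC − MEB = 45.235 + 2.317q.
Set SMC = demand: 45.235 + 2.317q = 232.767 - 2.370q → q* = 40.0111.
Gap = |37.0572 − 40.0111| = 2.9539.

2.954 units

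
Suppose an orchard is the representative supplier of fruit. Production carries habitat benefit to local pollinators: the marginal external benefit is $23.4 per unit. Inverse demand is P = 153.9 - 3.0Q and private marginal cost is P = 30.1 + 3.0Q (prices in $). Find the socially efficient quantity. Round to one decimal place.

Q* = 24.5

Social marginal cost = private MC − MEB = 6.7 + 3.0Q.
Set SMC = demand: 6.7 + 3.0Q = 153.9 - 3.0Q → Q* = 24.5333.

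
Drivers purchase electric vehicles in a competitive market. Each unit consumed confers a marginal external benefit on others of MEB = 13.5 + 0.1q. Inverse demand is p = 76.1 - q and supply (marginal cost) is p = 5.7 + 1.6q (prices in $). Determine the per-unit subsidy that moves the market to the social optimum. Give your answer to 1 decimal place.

Social marginal benefit = demand + MEB = 89.6 - 0.9q.
Set SMB = MC: 89.6 - 0.9q = 5.7 + 1.6q → q* = 33.5600.
The Pigouvian subsidy equals MEB at q*: 13.5 + 0.1×33.5600 = 16.8560.

subsidy = $16.9 per unit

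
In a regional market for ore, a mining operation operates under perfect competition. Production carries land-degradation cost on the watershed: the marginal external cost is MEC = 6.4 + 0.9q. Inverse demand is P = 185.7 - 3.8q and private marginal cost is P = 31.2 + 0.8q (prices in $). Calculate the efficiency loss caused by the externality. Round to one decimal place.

DWL = $122.0

Market equilibrium (private): 31.2 + 0.8q = 185.7 - 3.8q → q_m = 33.5870.
Social marginal cost = private MC + MEC = 37.6 + 1.7q.
Set SMC = demand: 37.6 + 1.7q = 185.7 - 3.8q → q* = 26.9273.
Between q* and q_m the wedge SMC − demand runs linearly from 0 to MEC(q_m), so the loss is a triangle.
DWL = ½ × 6.6597 × 36.6283 = 121.9667.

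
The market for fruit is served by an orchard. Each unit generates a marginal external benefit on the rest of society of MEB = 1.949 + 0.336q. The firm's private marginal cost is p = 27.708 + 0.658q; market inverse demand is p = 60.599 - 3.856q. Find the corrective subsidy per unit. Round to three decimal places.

subsidy = 4.751 per unit

Social marginal cost = private MC − MEB = 25.759 + 0.322q.
Set SMC = demand: 25.759 + 0.322q = 60.599 - 3.856q → q* = 8.3389.
The Pigouvian subsidy equals MEB at q*: 1.949 + 0.336×8.3389 = 4.7509.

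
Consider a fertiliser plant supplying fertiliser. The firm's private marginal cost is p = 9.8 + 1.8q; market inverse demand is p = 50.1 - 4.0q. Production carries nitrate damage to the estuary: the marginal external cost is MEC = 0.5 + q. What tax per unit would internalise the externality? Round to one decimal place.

tax = 6.4 per unit

Social marginal cost = private MC + MEC = 10.3 + 2.8q.
Set SMC = demand: 10.3 + 2.8q = 50.1 - 4.0q → q* = 5.8529.
The Pigouvian tax equals MEC at q*: 0.5 + 1.0×5.8529 = 6.3529.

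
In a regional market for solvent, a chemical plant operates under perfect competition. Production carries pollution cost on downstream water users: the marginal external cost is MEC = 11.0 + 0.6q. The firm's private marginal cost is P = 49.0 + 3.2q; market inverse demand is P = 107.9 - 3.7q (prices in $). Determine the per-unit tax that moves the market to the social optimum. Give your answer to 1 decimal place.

tax = $14.8 per unit

Social marginal cost = private MC + MEC = 60.0 + 3.8q.
Set SMC = demand: 60.0 + 3.8q = 107.9 - 3.7q → q* = 6.3867.
The Pigouvian tax equals MEC at q*: 11.0 + 0.6×6.3867 = 14.8320.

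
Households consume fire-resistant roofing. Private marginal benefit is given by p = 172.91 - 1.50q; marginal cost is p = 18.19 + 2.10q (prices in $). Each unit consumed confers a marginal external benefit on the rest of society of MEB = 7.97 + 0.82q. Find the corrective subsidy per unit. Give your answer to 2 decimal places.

subsidy = $55.96 per unit

Social marginal benefit = demand + MEB = 180.88 - 0.68q.
Set SMB = MC: 180.88 - 0.68q = 18.19 + 2.10q → q* = 58.5216.
The Pigouvian subsidy equals MEB at q*: 7.97 + 0.82×58.5216 = 55.9577.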